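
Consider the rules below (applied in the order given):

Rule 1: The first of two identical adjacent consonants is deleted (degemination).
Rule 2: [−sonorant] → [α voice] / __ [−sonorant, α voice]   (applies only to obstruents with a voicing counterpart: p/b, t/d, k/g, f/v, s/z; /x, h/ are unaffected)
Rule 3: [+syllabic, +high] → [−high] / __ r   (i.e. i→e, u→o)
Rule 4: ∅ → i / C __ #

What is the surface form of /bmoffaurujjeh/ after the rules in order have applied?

bmofaorujehi

Rule 1 (degemination): /ff/ is a geminate; the first /f/ deletes. /jj/ is a geminate; the first /j/ deletes. /bmoffaurujjeh/ → bmofaurujeh.
Rule 2 (regressive voicing assimilation): no segment meets the environment; /bmofaurujeh/ is unchanged.
Rule 3 (pre-rhotic lowering): /u/ is a high vowel immediately before /r/, so it lowers to [o]. /bmofaurujeh/ → bmofaorujeh.
Rule 4 (final i-epenthesis): the form ends in the consonant /h/, so [i] is inserted word-finally. /bmofaorujeh/ → bmofaorujehi.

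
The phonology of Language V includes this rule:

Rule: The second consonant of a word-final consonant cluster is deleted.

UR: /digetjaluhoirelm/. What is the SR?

/m/ is the second consonant of a word-final cluster /lm/, so it deletes.
Surface form: [digetjaluhoirel].

digetjaluhoirel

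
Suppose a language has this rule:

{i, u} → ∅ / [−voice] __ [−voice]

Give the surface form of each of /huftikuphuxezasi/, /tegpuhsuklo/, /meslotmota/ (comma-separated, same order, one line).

/huftikuphuxezasi/: /u/ is a high vowel flanked by voiceless consonants /h/ and /f/, so it deletes. /i/ is a high vowel flanked by voiceless consonants /t/ and /k/, so it deletes. /u/ is a high vowel flanked by voiceless consonants /k/ and /p/, so it deletes. /u/ is a high vowel flanked by voiceless consonants /h/ and /x/, so it deletes. → [hftkphxezasi].
/tegpuhsuklo/: /u/ is a high vowel flanked by voiceless consonants /p/ and /h/, so it deletes. /u/ is a high vowel flanked by voiceless consonants /s/ and /k/, so it deletes. → [tegphsklo].
/meslotmota/: the rule's environment is not met; surfaces unchanged as [meslotmota].

hftkphxezasi, tegphsklo, meslotmota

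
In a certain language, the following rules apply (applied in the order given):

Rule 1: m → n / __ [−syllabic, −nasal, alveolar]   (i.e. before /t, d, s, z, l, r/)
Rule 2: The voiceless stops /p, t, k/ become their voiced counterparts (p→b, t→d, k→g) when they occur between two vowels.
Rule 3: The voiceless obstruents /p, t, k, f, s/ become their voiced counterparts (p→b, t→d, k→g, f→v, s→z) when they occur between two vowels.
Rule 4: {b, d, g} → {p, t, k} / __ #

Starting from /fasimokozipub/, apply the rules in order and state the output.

Rule 1 (nasal place assimilation): no segment meets the environment; /fasimokozipub/ is unchanged.
Rule 2 (intervocalic voicing): /k/ is a voiceless stop between vowels /o/ and /o/, so it voices to [g]. /p/ is a voiceless stop between vowels /i/ and /u/, so it voices to [b]. /fasimokozipub/ → fasimogozibub.
Rule 3 (intervocalic voicing): /s/ is a voiceless obstruent between vowels /a/ and /i/, so it voices to [z]. /fasimogozibub/ → fazimogozibub.
Rule 4 (final devoicing): /b/ is a voiced stop in word-final position, so it devoices to [p]. /fazimogozibub/ → fazimogozibup.

fazimogozibup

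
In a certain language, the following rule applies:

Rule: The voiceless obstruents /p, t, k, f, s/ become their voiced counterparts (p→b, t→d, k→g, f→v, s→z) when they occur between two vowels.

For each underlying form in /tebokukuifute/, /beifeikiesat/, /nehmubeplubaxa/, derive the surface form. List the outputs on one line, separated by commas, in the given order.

/tebokukuifute/: /k/ is a voiceless obstruent between vowels /o/ and /u/, so it voices to [g]. /k/ is a voiceless obstruent between vowels /u/ and /u/, so it voices to [g]. /f/ is a voiceless obstruent between vowels /i/ and /u/, so it voices to [v]. /t/ is a voiceless obstruent between vowels /u/ and /e/, so it voices to [d]. → [teboguguivude].
/beifeikiesat/: /f/ is a voiceless obstruent between vowels /i/ and /e/, so it voices to [v]. /k/ is a voiceless obstruent between vowels /i/ and /i/, so it voices to [g]. /s/ is a voiceless obstruent between vowels /e/ and /a/, so it voices to [z]. → [beiveigiezat].
/nehmubeplubaxa/: the rule's environment is not met; surfaces unchanged as [nehmubeplubaxa].

teboguguivude, beiveigiezat, nehmubeplubaxa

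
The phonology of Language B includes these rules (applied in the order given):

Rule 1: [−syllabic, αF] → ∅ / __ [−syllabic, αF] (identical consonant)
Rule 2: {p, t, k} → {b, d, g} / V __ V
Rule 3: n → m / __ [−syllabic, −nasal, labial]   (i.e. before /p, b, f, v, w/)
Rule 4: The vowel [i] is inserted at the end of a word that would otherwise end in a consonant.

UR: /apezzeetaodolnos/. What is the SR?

abezeedaodolnosi

Rule 1 (degemination): /zz/ is a geminate; the first /z/ deletes. /apezzeetaodolnos/ → apezeetaodolnos.
Rule 2 (intervocalic voicing): /p/ is a voiceless stop between vowels /a/ and /e/, so it voices to [b]. /t/ is a voiceless stop between vowels /e/ and /a/, so it voices to [d]. /apezeetaodolnos/ → abezeedaodolnos.
Rule 3 (nasal place assimilation): no segment meets the environment; /abezeedaodolnos/ is unchanged.
Rule 4 (final i-epenthesis): the form ends in the consonant /s/, so [i] is inserted word-finally. /abezeedaodolnos/ → abezeedaodolnosi.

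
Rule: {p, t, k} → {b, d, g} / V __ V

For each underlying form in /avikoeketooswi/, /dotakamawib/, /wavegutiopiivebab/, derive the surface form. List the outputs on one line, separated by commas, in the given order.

/avikoeketooswi/: /k/ is a voiceless stop between vowels /i/ and /o/, so it voices to [g]. /k/ is a voiceless stop between vowels /e/ and /e/, so it voices to [g]. /t/ is a voiceless stop between vowels /e/ and /o/, so it voices to [d]. → [avigoegedooswi].
/dotakamawib/: /t/ is a voiceless stop between vowels /o/ and /a/, so it voices to [d]. /k/ is a voiceless stop between vowels /a/ and /a/, so it voices to [g]. → [dodagamawib].
/wavegutiopiivebab/: /t/ is a voiceless stop between vowels /u/ and /i/, so it voices to [d]. /p/ is a voiceless stop between vowels /o/ and /i/, so it voices to [b]. → [wavegudiobiivebab].

avigoegedooswi, dodagamawib, wavegudiobiivebab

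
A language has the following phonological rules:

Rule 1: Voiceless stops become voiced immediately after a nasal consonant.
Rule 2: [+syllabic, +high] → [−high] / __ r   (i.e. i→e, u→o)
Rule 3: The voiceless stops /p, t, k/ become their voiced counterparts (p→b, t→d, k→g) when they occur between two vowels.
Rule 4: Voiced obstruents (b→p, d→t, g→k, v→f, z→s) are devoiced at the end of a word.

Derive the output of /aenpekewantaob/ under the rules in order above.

aenbegewandaop

Rule 1 (post-nasal voicing): /p/ is a voiceless stop immediately after the nasal /n/, so it voices to [b]. /t/ is a voiceless stop immediately after the nasal /n/, so it voices to [d]. /aenpekewantaob/ → aenbekewandaob.
Rule 2 (pre-rhotic lowering): no segment meets the environment; /aenbekewandaob/ is unchanged.
Rule 3 (intervocalic voicing): /k/ is a voiceless stop between vowels /e/ and /e/, so it voices to [g]. /aenbekewandaob/ → aenbegewandaob.
Rule 4 (final devoicing): /b/ is a voiced obstruent in word-final position, so it devoices to [p]. /aenbegewandaob/ → aenbegewandaop.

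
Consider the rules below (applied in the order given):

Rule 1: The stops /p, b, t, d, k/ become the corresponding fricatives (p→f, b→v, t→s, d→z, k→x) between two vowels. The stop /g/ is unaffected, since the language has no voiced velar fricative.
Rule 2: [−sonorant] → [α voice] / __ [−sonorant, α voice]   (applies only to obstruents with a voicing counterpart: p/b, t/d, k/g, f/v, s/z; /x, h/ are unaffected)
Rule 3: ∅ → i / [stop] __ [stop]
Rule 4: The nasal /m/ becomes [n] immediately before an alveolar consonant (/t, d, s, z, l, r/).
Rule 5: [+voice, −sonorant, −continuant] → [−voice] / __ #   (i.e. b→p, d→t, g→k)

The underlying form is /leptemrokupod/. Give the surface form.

lepitenroxufot

Rule 1 (intervocalic spirantization): /k/ is a stop between vowels /o/ and /u/, so it spirantizes to the fricative [x]. /p/ is a stop between vowels /u/ and /o/, so it spirantizes to the fricative [f]. /leptemrokupod/ → leptemroxufod.
Rule 2 (regressive voicing assimilation): no segment meets the environment; /leptemroxufod/ is unchanged.
Rule 3 (stop-cluster i-epenthesis): /p/ and /t/ form a stop–stop cluster, so [i] is inserted between them. /leptemroxufod/ → lepitemroxufod.
Rule 4 (nasal place assimilation): /m/ precedes the alveolar consonant /r/, so it assimilates in place to [n]. /lepitemroxufod/ → lepitenroxufod.
Rule 5 (final devoicing): /d/ is a voiced stop in word-final position, so it devoices to [t]. /lepitenroxufod/ → lepitenroxufot.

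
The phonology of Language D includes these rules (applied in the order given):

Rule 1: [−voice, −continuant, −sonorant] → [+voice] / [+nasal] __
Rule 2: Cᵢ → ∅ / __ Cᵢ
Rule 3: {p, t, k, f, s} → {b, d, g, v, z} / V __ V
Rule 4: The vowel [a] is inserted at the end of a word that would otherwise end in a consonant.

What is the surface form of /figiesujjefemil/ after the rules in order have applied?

figiezujevemila

Rule 1 (post-nasal voicing): no segment meets the environment; /figiesujjefemil/ is unchanged.
Rule 2 (degemination): /jj/ is a geminate; the first /j/ deletes. /figiesujjefemil/ → figiesujefemil.
Rule 3 (intervocalic voicing): /s/ is a voiceless obstruent between vowels /e/ and /u/, so it voices to [z]. /f/ is a voiceless obstruent between vowels /e/ and /e/, so it voices to [v]. /figiesujefemil/ → figiezujevemil.
Rule 4 (final a-epenthesis): the form ends in the consonant /l/, so [a] is inserted word-finally. /figiezujevemil/ → figiezujevemila.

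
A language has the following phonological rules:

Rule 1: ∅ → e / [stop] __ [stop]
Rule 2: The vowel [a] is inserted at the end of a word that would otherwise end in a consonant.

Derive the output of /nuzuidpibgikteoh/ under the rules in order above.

Rule 1 (stop-cluster e-epenthesis): /d/ and /p/ form a stop–stop cluster, so [e] is inserted between them. /b/ and /g/ form a stop–stop cluster, so [e] is inserted between them. /k/ and /t/ form a stop–stop cluster, so [e] is inserted between them. /nuzuidpibgikteoh/ → nuzuidepibegiketeoh.
Rule 2 (final a-epenthesis): the form ends in the consonant /h/, so [a] is inserted word-finally. /nuzuidepibegiketeoh/ → nuzuidepibegiketeoha.

nuzuidepibegiketeoha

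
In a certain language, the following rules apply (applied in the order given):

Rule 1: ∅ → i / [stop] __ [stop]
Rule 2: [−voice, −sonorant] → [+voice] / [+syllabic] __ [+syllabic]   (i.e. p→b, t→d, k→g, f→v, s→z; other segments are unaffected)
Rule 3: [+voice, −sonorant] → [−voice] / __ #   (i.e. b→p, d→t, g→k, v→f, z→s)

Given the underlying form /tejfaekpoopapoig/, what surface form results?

Rule 1 (stop-cluster i-epenthesis): /k/ and /p/ form a stop–stop cluster, so [i] is inserted between them. /tejfaekpoopapoig/ → tejfaekipoopapoig.
Rule 2 (intervocalic voicing): /k/ is a voiceless obstruent between vowels /e/ and /i/, so it voices to [g]. /p/ is a voiceless obstruent between vowels /i/ and /o/, so it voices to [b]. /p/ is a voiceless obstruent between vowels /o/ and /a/, so it voices to [b]. /p/ is a voiceless obstruent between vowels /a/ and /o/, so it voices to [b]. /tejfaekipoopapoig/ → tejfaegiboobaboig.
Rule 3 (final devoicing): /g/ is a voiced obstruent in word-final position, so it devoices to [k]. /tejfaegiboobaboig/ → tejfaegiboobaboik.

tejfaegiboobaboik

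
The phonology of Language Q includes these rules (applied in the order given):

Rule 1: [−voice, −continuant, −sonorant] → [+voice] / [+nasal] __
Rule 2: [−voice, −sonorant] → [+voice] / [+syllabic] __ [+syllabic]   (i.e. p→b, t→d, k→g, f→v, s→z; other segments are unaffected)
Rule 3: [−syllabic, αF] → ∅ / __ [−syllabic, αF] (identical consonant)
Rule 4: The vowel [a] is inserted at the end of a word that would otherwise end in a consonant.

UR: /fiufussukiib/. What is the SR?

fiuvusugiiba

Rule 1 (post-nasal voicing): no segment meets the environment; /fiufussukiib/ is unchanged.
Rule 2 (intervocalic voicing): /f/ is a voiceless obstruent between vowels /u/ and /u/, so it voices to [v]. /k/ is a voiceless obstruent between vowels /u/ and /i/, so it voices to [g]. /fiufussukiib/ → fiuvussugiib.
Rule 3 (degemination): /ss/ is a geminate; the first /s/ deletes. /fiuvussugiib/ → fiuvusugiib.
Rule 4 (final a-epenthesis): the form ends in the consonant /b/, so [a] is inserted word-finally. /fiuvusugiib/ → fiuvusugiiba.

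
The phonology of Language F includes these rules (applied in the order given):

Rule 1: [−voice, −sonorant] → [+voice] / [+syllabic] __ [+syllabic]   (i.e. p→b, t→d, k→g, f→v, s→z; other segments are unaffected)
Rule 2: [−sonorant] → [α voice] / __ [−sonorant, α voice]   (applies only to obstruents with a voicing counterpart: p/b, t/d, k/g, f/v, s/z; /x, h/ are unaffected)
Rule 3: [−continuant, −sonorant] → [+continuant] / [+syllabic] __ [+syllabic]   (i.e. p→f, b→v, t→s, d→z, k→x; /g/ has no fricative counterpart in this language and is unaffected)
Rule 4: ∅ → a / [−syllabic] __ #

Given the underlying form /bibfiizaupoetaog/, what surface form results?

bipfiizauvoezaoga

Rule 1 (intervocalic voicing): /p/ is a voiceless obstruent between vowels /u/ and /o/, so it voices to [b]. /t/ is a voiceless obstruent between vowels /e/ and /a/, so it voices to [d]. /bibfiizaupoetaog/ → bibfiizauboedaog.
Rule 2 (regressive voicing assimilation): /b/ precedes the voiceless obstruent /f/, so it devoices to [p] by assimilation. /bibfiizauboedaog/ → bipfiizauboedaog.
Rule 3 (intervocalic spirantization): /b/ is a stop between vowels /u/ and /o/, so it spirantizes to the fricative [v]. /d/ is a stop between vowels /e/ and /a/, so it spirantizes to the fricative [z]. /bipfiizauboedaog/ → bipfiizauvoezaog.
Rule 4 (final a-epenthesis): the form ends in the consonant /g/, so [a] is inserted word-finally. /bipfiizauvoezaog/ → bipfiizauvoezaoga.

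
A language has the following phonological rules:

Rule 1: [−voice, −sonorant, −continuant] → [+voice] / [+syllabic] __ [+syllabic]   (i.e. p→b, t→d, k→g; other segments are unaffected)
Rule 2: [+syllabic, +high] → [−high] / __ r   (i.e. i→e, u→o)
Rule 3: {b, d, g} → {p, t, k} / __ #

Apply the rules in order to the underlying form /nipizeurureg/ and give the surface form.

nibizeororek

Rule 1 (intervocalic voicing): /p/ is a voiceless stop between vowels /i/ and /i/, so it voices to [b]. /nipizeurureg/ → nibizeurureg.
Rule 2 (pre-rhotic lowering): /u/ is a high vowel immediately before /r/, so it lowers to [o]. /u/ is a high vowel immediately before /r/, so it lowers to [o]. /nibizeurureg/ → nibizeororeg.
Rule 3 (final devoicing): /g/ is a voiced stop in word-final position, so it devoices to [k]. /nibizeororeg/ → nibizeororek.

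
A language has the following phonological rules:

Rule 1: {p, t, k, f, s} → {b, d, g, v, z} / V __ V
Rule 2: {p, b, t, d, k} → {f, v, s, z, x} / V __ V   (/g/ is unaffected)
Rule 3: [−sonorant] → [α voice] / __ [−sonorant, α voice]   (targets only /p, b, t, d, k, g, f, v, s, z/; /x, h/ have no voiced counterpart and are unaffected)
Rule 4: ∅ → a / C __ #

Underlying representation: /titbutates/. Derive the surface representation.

Rule 1 (intervocalic voicing): /t/ is a voiceless obstruent between vowels /u/ and /a/, so it voices to [d]. /t/ is a voiceless obstruent between vowels /a/ and /e/, so it voices to [d]. /titbutates/ → titbudades.
Rule 2 (intervocalic spirantization): /d/ is a stop between vowels /u/ and /a/, so it spirantizes to the fricative [z]. /d/ is a stop between vowels /a/ and /e/, so it spirantizes to the fricative [z]. /titbudades/ → titbuzazes.
Rule 3 (regressive voicing assimilation): /t/ precedes the voiced obstruent /b/, so it voices to [d] by assimilation. /titbuzazes/ → tidbuzazes.
Rule 4 (final a-epenthesis): the form ends in the consonant /s/, so [a] is inserted word-finally. /tidbuzazes/ → tidbuzazesa.

tidbuzazesa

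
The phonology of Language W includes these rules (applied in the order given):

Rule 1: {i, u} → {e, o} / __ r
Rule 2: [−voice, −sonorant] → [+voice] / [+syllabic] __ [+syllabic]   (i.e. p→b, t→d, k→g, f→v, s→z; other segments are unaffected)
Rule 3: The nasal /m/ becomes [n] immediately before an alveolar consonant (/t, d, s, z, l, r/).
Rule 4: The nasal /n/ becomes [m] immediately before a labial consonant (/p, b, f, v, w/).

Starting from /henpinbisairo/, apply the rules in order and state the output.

hempimbizaero

Rule 1 (pre-rhotic lowering): /i/ is a high vowel immediately before /r/, so it lowers to [e]. /henpinbisairo/ → henpinbisaero.
Rule 2 (intervocalic voicing): /s/ is a voiceless obstruent between vowels /i/ and /a/, so it voices to [z]. /henpinbisaero/ → henpinbizaero.
Rule 3 (nasal place assimilation): no segment meets the environment; /henpinbizaero/ is unchanged.
Rule 4 (nasal place assimilation): /n/ precedes the labial consonant /p/, so it assimilates in place to [m]. /n/ precedes the labial consonant /b/, so it assimilates in place to [m]. /henpinbizaero/ → hempimbizaero.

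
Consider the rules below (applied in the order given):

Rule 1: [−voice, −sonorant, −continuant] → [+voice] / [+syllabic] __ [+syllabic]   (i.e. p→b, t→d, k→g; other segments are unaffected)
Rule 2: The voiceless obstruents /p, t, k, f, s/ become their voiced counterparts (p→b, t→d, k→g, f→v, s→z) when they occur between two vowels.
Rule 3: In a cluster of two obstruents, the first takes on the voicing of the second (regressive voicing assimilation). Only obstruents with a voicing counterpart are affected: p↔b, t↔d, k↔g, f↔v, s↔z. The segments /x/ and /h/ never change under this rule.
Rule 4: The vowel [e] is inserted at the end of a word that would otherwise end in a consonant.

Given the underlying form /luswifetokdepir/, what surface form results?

luswivedogdebire

Rule 1 (intervocalic voicing): /t/ is a voiceless stop between vowels /e/ and /o/, so it voices to [d]. /p/ is a voiceless stop between vowels /e/ and /i/, so it voices to [b]. /luswifetokdepir/ → luswifedokdebir.
Rule 2 (intervocalic voicing): /f/ is a voiceless obstruent between vowels /i/ and /e/, so it voices to [v]. /luswifedokdebir/ → luswivedokdebir.
Rule 3 (regressive voicing assimilation): /k/ precedes the voiced obstruent /d/, so it voices to [g] by assimilation. /luswivedokdebir/ → luswivedogdebir.
Rule 4 (final e-epenthesis): the form ends in the consonant /r/, so [e] is inserted word-finally. /luswivedogdebir/ → luswivedogdebire.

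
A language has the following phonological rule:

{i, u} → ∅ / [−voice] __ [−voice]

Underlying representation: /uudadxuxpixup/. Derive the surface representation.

uudadxxpxp

/u/ is a high vowel flanked by voiceless consonants /x/ and /x/, so it deletes.
/i/ is a high vowel flanked by voiceless consonants /p/ and /x/, so it deletes.
/u/ is a high vowel flanked by voiceless consonants /x/ and /p/, so it deletes.
The other instances of /u/ do not occur in the required environment and remain unchanged.
Surface form: [uudadxxpxp].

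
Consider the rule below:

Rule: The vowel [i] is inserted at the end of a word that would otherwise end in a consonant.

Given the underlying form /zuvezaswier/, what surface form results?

the form ends in the consonant /r/, so [i] is inserted word-finally.
Surface form: [zuvezaswieri].

zuvezaswieri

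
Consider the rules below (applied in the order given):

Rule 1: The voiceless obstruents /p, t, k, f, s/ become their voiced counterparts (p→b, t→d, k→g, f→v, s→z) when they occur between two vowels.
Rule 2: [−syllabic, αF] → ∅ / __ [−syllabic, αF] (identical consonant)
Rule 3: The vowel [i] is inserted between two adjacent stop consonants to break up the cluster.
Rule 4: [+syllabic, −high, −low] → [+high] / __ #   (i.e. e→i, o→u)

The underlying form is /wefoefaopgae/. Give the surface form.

Rule 1 (intervocalic voicing): /f/ is a voiceless obstruent between vowels /e/ and /o/, so it voices to [v]. /f/ is a voiceless obstruent between vowels /e/ and /a/, so it voices to [v]. /wefoefaopgae/ → wevoevaopgae.
Rule 2 (degemination): no segment meets the environment; /wevoevaopgae/ is unchanged.
Rule 3 (stop-cluster i-epenthesis): /p/ and /g/ form a stop–stop cluster, so [i] is inserted between them. /wevoevaopgae/ → wevoevaopigae.
Rule 4 (final vowel raising): /e/ is a mid vowel in word-final position, so it raises to [i]. /wevoevaopigae/ → wevoevaopigai.

wevoevaopigai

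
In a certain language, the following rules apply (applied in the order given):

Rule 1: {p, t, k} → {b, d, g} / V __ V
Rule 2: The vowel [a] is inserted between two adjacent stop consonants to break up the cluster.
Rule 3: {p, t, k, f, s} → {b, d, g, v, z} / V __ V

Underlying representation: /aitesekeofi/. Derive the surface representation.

Rule 1 (intervocalic voicing): /t/ is a voiceless stop between vowels /i/ and /e/, so it voices to [d]. /k/ is a voiceless stop between vowels /e/ and /e/, so it voices to [g]. /aitesekeofi/ → aidesegeofi.
Rule 2 (stop-cluster a-epenthesis): no segment meets the environment; /aidesegeofi/ is unchanged.
Rule 3 (intervocalic voicing): /s/ is a voiceless obstruent between vowels /e/ and /e/, so it voices to [z]. /f/ is a voiceless obstruent between vowels /o/ and /i/, so it voices to [v]. /aidesegeofi/ → aidezegeovi.

aidezegeovi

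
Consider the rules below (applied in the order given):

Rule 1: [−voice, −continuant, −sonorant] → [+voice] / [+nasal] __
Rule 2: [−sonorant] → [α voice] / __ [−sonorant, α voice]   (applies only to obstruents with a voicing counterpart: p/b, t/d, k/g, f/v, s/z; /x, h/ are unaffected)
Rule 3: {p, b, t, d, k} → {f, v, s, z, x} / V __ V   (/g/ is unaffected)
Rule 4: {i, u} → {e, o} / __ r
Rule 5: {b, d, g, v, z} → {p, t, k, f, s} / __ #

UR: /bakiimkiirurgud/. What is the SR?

Rule 1 (post-nasal voicing): /k/ is a voiceless stop immediately after the nasal /m/, so it voices to [g]. /bakiimkiirurgud/ → bakiimgiirurgud.
Rule 2 (regressive voicing assimilation): no segment meets the environment; /bakiimgiirurgud/ is unchanged.
Rule 3 (intervocalic spirantization): /k/ is a stop between vowels /a/ and /i/, so it spirantizes to the fricative [x]. /bakiimgiirurgud/ → baxiimgiirurgud.
Rule 4 (pre-rhotic lowering): /i/ is a high vowel immediately before /r/, so it lowers to [e]. /u/ is a high vowel immediately before /r/, so it lowers to [o]. /baxiimgiirurgud/ → baxiimgierorgud.
Rule 5 (final devoicing): /d/ is a voiced obstruent in word-final position, so it devoices to [t]. /baxiimgierorgud/ → baxiimgierorgut.

baxiimgierorgut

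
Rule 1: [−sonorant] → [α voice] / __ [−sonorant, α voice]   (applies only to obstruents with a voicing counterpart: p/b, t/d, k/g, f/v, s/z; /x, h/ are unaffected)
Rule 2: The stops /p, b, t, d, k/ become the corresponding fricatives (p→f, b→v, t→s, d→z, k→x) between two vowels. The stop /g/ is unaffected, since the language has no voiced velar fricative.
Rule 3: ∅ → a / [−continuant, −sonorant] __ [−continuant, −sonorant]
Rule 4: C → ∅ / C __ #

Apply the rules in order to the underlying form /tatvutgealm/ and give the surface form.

Rule 1 (regressive voicing assimilation): /t/ precedes the voiced obstruent /v/, so it voices to [d] by assimilation. /t/ precedes the voiced obstruent /g/, so it voices to [d] by assimilation. /tatvutgealm/ → tadvudgealm.
Rule 2 (intervocalic spirantization): no segment meets the environment; /tadvudgealm/ is unchanged.
Rule 3 (stop-cluster a-epenthesis): /d/ and /g/ form a stop–stop cluster, so [a] is inserted between them. /tadvudgealm/ → tadvudagealm.
Rule 4 (final cluster simplification): /m/ is the second consonant of a word-final cluster /lm/, so it deletes. /tadvudagealm/ → tadvudageal.

tadvudageal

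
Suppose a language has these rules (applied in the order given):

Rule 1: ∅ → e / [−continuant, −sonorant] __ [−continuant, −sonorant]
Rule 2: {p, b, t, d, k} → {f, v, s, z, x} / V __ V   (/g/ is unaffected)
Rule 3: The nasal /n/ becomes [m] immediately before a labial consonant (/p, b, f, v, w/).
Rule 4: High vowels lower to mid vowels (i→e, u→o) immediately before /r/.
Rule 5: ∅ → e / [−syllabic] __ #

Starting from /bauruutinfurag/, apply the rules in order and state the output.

baoruusimforage

Rule 1 (stop-cluster e-epenthesis): no segment meets the environment; /bauruutinfurag/ is unchanged.
Rule 2 (intervocalic spirantization): /t/ is a stop between vowels /u/ and /i/, so it spirantizes to the fricative [s]. /bauruutinfurag/ → bauruusinfurag.
Rule 3 (nasal place assimilation): /n/ precedes the labial consonant /f/, so it assimilates in place to [m]. /bauruusinfurag/ → bauruusimfurag.
Rule 4 (pre-rhotic lowering): /u/ is a high vowel immediately before /r/, so it lowers to [o]. /u/ is a high vowel immediately before /r/, so it lowers to [o]. /bauruusimfurag/ → baoruusimforag.
Rule 5 (final e-epenthesis): the form ends in the consonant /g/, so [e] is inserted word-finally. /baoruusimforag/ → baoruusimforage.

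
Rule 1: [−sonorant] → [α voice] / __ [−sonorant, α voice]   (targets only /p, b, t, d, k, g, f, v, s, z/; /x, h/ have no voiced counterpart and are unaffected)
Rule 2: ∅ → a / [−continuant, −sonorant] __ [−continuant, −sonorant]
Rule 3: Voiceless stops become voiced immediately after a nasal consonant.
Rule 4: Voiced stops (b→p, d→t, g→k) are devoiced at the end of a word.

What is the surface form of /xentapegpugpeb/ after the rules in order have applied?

Rule 1 (regressive voicing assimilation): /g/ precedes the voiceless obstruent /p/, so it devoices to [k] by assimilation. /g/ precedes the voiceless obstruent /p/, so it devoices to [k] by assimilation. /xentapegpugpeb/ → xentapekpukpeb.
Rule 2 (stop-cluster a-epenthesis): /k/ and /p/ form a stop–stop cluster, so [a] is inserted between them. /k/ and /p/ form a stop–stop cluster, so [a] is inserted between them. /xentapekpukpeb/ → xentapekapukapeb.
Rule 3 (post-nasal voicing): /t/ is a voiceless stop immediately after the nasal /n/, so it voices to [d]. /xentapekapukapeb/ → xendapekapukapeb.
Rule 4 (final devoicing): /b/ is a voiced stop in word-final position, so it devoices to [p]. /xendapekapukapeb/ → xendapekapukapep.

xendapekapukapep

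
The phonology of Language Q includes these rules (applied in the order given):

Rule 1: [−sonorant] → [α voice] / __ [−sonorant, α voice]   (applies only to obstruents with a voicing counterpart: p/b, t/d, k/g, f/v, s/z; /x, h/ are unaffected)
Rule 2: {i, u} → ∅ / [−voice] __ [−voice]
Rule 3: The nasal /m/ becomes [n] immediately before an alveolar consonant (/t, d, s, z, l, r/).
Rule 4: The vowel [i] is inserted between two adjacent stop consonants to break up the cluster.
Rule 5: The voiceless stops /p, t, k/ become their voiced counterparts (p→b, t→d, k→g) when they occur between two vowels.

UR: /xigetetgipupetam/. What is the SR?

xigededigibibedam

Rule 1 (regressive voicing assimilation): /t/ precedes the voiced obstruent /g/, so it voices to [d] by assimilation. /xigetetgipupetam/ → xigetedgipupetam.
Rule 2 (high vowel syncope): /u/ is a high vowel flanked by voiceless consonants /p/ and /p/, so it deletes. /xigetedgipupetam/ → xigetedgippetam.
Rule 3 (nasal place assimilation): no segment meets the environment; /xigetedgippetam/ is unchanged.
Rule 4 (stop-cluster i-epenthesis): /d/ and /g/ form a stop–stop cluster, so [i] is inserted between them. /p/ and /p/ form a stop–stop cluster, so [i] is inserted between them. /xigetedgippetam/ → xigetedigipipetam.
Rule 5 (intervocalic voicing): /t/ is a voiceless stop between vowels /e/ and /e/, so it voices to [d]. /p/ is a voiceless stop between vowels /i/ and /i/, so it voices to [b]. /p/ is a voiceless stop between vowels /i/ and /e/, so it voices to [b]. /t/ is a voiceless stop between vowels /e/ and /a/, so it voices to [d]. /xigetedigipipetam/ → xigededigibibedam.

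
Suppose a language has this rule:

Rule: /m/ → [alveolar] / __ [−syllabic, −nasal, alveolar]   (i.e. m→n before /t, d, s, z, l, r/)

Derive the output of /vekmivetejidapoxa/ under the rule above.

No segment of /vekmivetejidapoxa/ meets the structural description of the rule, so the form surfaces unchanged.

vekmivetejidapoxa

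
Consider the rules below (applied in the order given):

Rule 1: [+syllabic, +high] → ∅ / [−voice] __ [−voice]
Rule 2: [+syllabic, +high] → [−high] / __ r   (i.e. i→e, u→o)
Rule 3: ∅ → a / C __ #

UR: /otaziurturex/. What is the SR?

otaziortorexa

Rule 1 (high vowel syncope): no segment meets the environment; /otaziurturex/ is unchanged.
Rule 2 (pre-rhotic lowering): /u/ is a high vowel immediately before /r/, so it lowers to [o]. /u/ is a high vowel immediately before /r/, so it lowers to [o]. /otaziurturex/ → otaziortorex.
Rule 3 (final a-epenthesis): the form ends in the consonant /x/, so [a] is inserted word-finally. /otaziortorex/ → otaziortorexa.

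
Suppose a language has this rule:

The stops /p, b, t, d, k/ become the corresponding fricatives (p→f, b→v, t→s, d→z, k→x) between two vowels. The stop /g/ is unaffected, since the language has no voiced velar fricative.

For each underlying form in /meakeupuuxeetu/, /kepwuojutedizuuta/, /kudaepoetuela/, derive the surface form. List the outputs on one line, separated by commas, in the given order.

meaxeufuuxeesu, kepwuojusezizuusa, kuzaefoesuela

/meakeupuuxeetu/: /k/ is a stop between vowels /a/ and /e/, so it spirantizes to the fricative [x]. /p/ is a stop between vowels /u/ and /u/, so it spirantizes to the fricative [f]. /t/ is a stop between vowels /e/ and /u/, so it spirantizes to the fricative [s]. → [meaxeufuuxeesu].
/kepwuojutedizuuta/: /t/ is a stop between vowels /u/ and /e/, so it spirantizes to the fricative [s]. /d/ is a stop between vowels /e/ and /i/, so it spirantizes to the fricative [z]. /t/ is a stop between vowels /u/ and /a/, so it spirantizes to the fricative [s]. → [kepwuojusezizuusa].
/kudaepoetuela/: /d/ is a stop between vowels /u/ and /a/, so it spirantizes to the fricative [z]. /p/ is a stop between vowels /e/ and /o/, so it spirantizes to the fricative [f]. /t/ is a stop between vowels /e/ and /u/, so it spirantizes to the fricative [s]. → [kuzaefoesuela].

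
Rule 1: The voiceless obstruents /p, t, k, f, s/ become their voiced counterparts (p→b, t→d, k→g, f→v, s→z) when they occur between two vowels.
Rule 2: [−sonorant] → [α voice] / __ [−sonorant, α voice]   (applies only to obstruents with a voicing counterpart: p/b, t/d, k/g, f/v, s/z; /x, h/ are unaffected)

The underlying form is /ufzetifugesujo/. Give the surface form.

Rule 1 (intervocalic voicing): /t/ is a voiceless obstruent between vowels /e/ and /i/, so it voices to [d]. /f/ is a voiceless obstruent between vowels /i/ and /u/, so it voices to [v]. /s/ is a voiceless obstruent between vowels /e/ and /u/, so it voices to [z]. /ufzetifugesujo/ → ufzedivugezujo.
Rule 2 (regressive voicing assimilation): /f/ precedes the voiced obstruent /z/, so it voices to [v] by assimilation. /ufzedivugezujo/ → uvzedivugezujo.

uvzedivugezujo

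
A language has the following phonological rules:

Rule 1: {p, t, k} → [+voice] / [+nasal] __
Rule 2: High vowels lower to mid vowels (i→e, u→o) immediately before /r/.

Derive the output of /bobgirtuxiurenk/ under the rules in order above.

bobgertuxioreng

Rule 1 (post-nasal voicing): /k/ is a voiceless stop immediately after the nasal /n/, so it voices to [g]. /bobgirtuxiurenk/ → bobgirtuxiureng.
Rule 2 (pre-rhotic lowering): /i/ is a high vowel immediately before /r/, so it lowers to [e]. /u/ is a high vowel immediately before /r/, so it lowers to [o]. /bobgirtuxiureng/ → bobgertuxioreng.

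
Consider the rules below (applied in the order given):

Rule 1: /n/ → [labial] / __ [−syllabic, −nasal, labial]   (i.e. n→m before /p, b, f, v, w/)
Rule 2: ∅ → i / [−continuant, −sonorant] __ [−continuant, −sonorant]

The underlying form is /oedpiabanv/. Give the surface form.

Rule 1 (nasal place assimilation): /n/ precedes the labial consonant /v/, so it assimilates in place to [m]. /oedpiabanv/ → oedpiabamv.
Rule 2 (stop-cluster i-epenthesis): /d/ and /p/ form a stop–stop cluster, so [i] is inserted between them. /oedpiabamv/ → oedipiabamv.

oedipiabamv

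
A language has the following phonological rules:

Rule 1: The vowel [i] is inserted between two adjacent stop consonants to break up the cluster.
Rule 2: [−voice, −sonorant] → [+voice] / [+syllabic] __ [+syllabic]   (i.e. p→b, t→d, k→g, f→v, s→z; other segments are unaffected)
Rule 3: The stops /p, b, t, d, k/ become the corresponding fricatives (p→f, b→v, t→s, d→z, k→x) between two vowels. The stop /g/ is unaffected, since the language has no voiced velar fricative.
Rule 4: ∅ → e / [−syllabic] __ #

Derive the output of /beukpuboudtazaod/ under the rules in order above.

Rule 1 (stop-cluster i-epenthesis): /k/ and /p/ form a stop–stop cluster, so [i] is inserted between them. /d/ and /t/ form a stop–stop cluster, so [i] is inserted between them. /beukpuboudtazaod/ → beukipubouditazaod.
Rule 2 (intervocalic voicing): /k/ is a voiceless obstruent between vowels /u/ and /i/, so it voices to [g]. /p/ is a voiceless obstruent between vowels /i/ and /u/, so it voices to [b]. /t/ is a voiceless obstruent between vowels /i/ and /a/, so it voices to [d]. /beukipubouditazaod/ → beugibuboudidazaod.
Rule 3 (intervocalic spirantization): /b/ is a stop between vowels /i/ and /u/, so it spirantizes to the fricative [v]. /b/ is a stop between vowels /u/ and /o/, so it spirantizes to the fricative [v]. /d/ is a stop between vowels /u/ and /i/, so it spirantizes to the fricative [z]. /d/ is a stop between vowels /i/ and /a/, so it spirantizes to the fricative [z]. /beugibuboudidazaod/ → beugivuvouzizazaod.
Rule 4 (final e-epenthesis): the form ends in the consonant /d/, so [e] is inserted word-finally. /beugivuvouzizazaod/ → beugivuvouzizazaode.

beugivuvouzizazaode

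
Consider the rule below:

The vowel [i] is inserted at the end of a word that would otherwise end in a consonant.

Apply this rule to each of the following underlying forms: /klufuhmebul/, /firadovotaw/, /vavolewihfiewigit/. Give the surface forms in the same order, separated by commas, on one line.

/klufuhmebul/: the form ends in the consonant /l/, so [i] is inserted word-finally. → [klufuhmebuli].
/firadovotaw/: the form ends in the consonant /w/, so [i] is inserted word-finally. → [firadovotawi].
/vavolewihfiewigit/: the form ends in the consonant /t/, so [i] is inserted word-finally. → [vavolewihfiewigiti].

klufuhmebuli, firadovotawi, vavolewihfiewigiti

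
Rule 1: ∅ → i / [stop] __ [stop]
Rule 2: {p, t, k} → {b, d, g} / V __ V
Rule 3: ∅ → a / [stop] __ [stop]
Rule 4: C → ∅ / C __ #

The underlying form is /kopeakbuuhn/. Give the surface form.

Rule 1 (stop-cluster i-epenthesis): /k/ and /b/ form a stop–stop cluster, so [i] is inserted between them. /kopeakbuuhn/ → kopeakibuuhn.
Rule 2 (intervocalic voicing): /p/ is a voiceless stop between vowels /o/ and /e/, so it voices to [b]. /k/ is a voiceless stop between vowels /a/ and /i/, so it voices to [g]. /kopeakibuuhn/ → kobeagibuuhn.
Rule 3 (stop-cluster a-epenthesis): no segment meets the environment; /kobeagibuuhn/ is unchanged.
Rule 4 (final cluster simplification): /n/ is the second consonant of a word-final cluster /hn/, so it deletes. /kobeagibuuhn/ → kobeagibuuh.

kobeagibuuh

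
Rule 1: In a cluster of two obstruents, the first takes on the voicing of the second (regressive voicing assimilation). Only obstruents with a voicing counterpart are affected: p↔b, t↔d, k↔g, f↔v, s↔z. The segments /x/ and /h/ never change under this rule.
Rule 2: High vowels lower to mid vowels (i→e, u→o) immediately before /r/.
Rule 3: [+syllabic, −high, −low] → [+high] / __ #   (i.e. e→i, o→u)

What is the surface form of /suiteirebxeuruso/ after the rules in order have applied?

Rule 1 (regressive voicing assimilation): /b/ precedes the voiceless obstruent /x/, so it devoices to [p] by assimilation. /suiteirebxeuruso/ → suiteirepxeuruso.
Rule 2 (pre-rhotic lowering): /i/ is a high vowel immediately before /r/, so it lowers to [e]. /u/ is a high vowel immediately before /r/, so it lowers to [o]. /suiteirepxeuruso/ → suiteerepxeoruso.
Rule 3 (final vowel raising): /o/ is a mid vowel in word-final position, so it raises to [u]. /suiteerepxeoruso/ → suiteerepxeorusu.

suiteerepxeorusu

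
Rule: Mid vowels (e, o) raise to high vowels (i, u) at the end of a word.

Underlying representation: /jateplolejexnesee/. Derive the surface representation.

/e/ is a mid vowel in word-final position, so it raises to [i].
Surface form: [jateplolejexnesei].

jateplolejexnesei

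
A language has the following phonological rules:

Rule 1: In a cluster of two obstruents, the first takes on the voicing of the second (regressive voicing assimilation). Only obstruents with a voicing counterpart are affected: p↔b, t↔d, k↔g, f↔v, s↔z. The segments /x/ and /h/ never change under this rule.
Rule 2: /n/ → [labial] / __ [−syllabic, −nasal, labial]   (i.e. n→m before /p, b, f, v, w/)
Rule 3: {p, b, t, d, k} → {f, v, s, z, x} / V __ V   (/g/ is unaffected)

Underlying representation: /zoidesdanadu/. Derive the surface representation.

zoizezdanazu

Rule 1 (regressive voicing assimilation): /s/ precedes the voiced obstruent /d/, so it voices to [z] by assimilation. /zoidesdanadu/ → zoidezdanadu.
Rule 2 (nasal place assimilation): no segment meets the environment; /zoidezdanadu/ is unchanged.
Rule 3 (intervocalic spirantization): /d/ is a stop between vowels /i/ and /e/, so it spirantizes to the fricative [z]. /d/ is a stop between vowels /a/ and /u/, so it spirantizes to the fricative [z]. /zoidezdanadu/ → zoizezdanazu.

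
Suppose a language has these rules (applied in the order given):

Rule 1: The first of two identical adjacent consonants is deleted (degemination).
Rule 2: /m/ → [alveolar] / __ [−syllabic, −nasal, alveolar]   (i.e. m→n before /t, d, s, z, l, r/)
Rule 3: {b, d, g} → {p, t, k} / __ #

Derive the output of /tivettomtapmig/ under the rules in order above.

tivetontapmik

Rule 1 (degemination): /tt/ is a geminate; the first /t/ deletes. /tivettomtapmig/ → tivetomtapmig.
Rule 2 (nasal place assimilation): /m/ precedes the alveolar consonant /t/, so it assimilates in place to [n]. /tivetomtapmig/ → tivetontapmig.
Rule 3 (final devoicing): /g/ is a voiced stop in word-final position, so it devoices to [k]. /tivetontapmig/ → tivetontapmik.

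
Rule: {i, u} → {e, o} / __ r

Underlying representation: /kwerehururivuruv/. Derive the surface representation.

Scanning /kwerehururivuruv/: /u/ is a high vowel immediately before /r/, so it lowers to [o]; /u/ is a high vowel immediately before /r/, so it lowers to [o]; /i/ at position 11 is not in the conditioning environment; /u/ is a high vowel immediately before /r/, so it lowers to [o]; /u/ at position 15 is not in the conditioning environment.
Result: [kwerehororivoruv].

kwerehororivoruv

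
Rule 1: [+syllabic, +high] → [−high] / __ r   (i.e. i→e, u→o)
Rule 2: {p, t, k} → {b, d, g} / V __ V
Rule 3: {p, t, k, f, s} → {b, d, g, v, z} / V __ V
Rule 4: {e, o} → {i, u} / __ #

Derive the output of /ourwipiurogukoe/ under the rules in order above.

Rule 1 (pre-rhotic lowering): /u/ is a high vowel immediately before /r/, so it lowers to [o]. /u/ is a high vowel immediately before /r/, so it lowers to [o]. /ourwipiurogukoe/ → oorwipiorogukoe.
Rule 2 (intervocalic voicing): /p/ is a voiceless stop between vowels /i/ and /i/, so it voices to [b]. /k/ is a voiceless stop between vowels /u/ and /o/, so it voices to [g]. /oorwipiorogukoe/ → oorwibiorogugoe.
Rule 3 (intervocalic voicing): no segment meets the environment; /oorwibiorogugoe/ is unchanged.
Rule 4 (final vowel raising): /e/ is a mid vowel in word-final position, so it raises to [i]. /oorwibiorogugoe/ → oorwibiorogugoi.

oorwibiorogugoi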